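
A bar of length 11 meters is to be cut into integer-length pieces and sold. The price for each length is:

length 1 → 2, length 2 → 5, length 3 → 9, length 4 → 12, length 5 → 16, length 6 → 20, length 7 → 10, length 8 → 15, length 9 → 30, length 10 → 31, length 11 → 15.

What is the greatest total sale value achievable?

36

Let r[k] be the best obtainable value from length k. For each k, try every first piece i and keep the best of price[i] + r[k−i].
r[1] = 2
r[2] = 5
r[3] = 9
r[4] = 12
r[5] = 16
r[6] = 20
r[7] = 22  (first piece 1, then r[6]=20)
r[8] = 25  (first piece 2, then r[6]=20)
r[9] = 30
r[10] = 32  (first piece 1, then r[9]=30)
r[11] = 36  (first piece 5, then r[6]=20)
One optimal cutting: 6 + 5 → 20 + 16 = 36.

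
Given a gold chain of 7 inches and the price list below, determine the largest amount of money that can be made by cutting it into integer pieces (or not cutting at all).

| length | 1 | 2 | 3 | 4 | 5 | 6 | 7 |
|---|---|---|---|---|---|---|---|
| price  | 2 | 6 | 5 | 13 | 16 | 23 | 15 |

Build v[k] bottom-up: v[k] = max over allowed piece i of (p[i] + v[k−i]).
v[1] = 2
v[2] = max(2+2, 6+0) = 6
v[3] = max(2+6, 6+2, 5+0) = 8
v[4] = max(2+8, 6+6, 5+2, 13+0) = 13
v[5] = max(2+13, 6+8, 5+6, 13+2, 16+0) = 16
v[6] = max(2+16, 6+13, 5+8, 13+6, 16+2, 23+0) = 23
v[7] = max(2+23, 6+16, 5+13, …, 23+2, 15+0) = 25
One optimal cutting: 6 + 1 → $23 + $2 = $25.

25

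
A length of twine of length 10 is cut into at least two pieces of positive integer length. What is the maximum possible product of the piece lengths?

Define prod[k] = max over 1≤i<k of i · max(k−i, prod[k−i]); the inner max lets the remainder stay uncut if that's better.
prod[2] = 1×max(1,0) = 1×1 = 1
prod[3] = max(1×2, 2×1) = 2
prod[4] = max(1×3, 2×2, 3×1) = 4
prod[5] = max(1×4, 2×3, 3×2, 4×1) = 6
prod[6] = max(1×6, 2×4, 3×3, 4×2, 5×1) = 9
prod[7] = max(1×9, 2×6, 3×4, 4×3, 5×2, 6×1) = 12
prod[8] = max(1×12, 2×9, 3×6, …, 6×2, 7×1) = 18
prod[9] = max(1×18, 2×12, 3×9, …, 7×2, 8×1) = 27
prod[10] = max(1×27, 2×18, 3×12, …, 8×2, 9×1) = 36
One optimal split: 3 + 3 + 2 + 2; product 3×3×2×2 = 36.

36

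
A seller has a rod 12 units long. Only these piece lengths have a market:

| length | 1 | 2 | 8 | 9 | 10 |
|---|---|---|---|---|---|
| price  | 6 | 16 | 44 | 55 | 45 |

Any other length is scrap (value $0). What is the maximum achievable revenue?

Consider every possible first cut. r[k] is the best of p[i]+r[k−i] over all sellable i≤k.
r[1] = 6
r[2] = 16
r[3] = 22  (first piece 1, then r[2]=16)
r[4] = 32  (first piece 2, then r[2]=16)
r[5] = 38  (first piece 1, then r[4]=32)
r[6] = 48  (first piece 2, then r[4]=32)
r[7] = 54  (first piece 1, then r[6]=48)
r[8] = 64  (first piece 2, then r[6]=48)
r[9] = 70  (first piece 1, then r[8]=64)
r[10] = 80  (first piece 2, then r[8]=64)
r[11] = 86  (first piece 1, then r[10]=80)
r[12] = 96  (first piece 2, then r[10]=80)
One optimal cutting: 2 + 2 + 2 + 2 + 2 + 2 → $96.

96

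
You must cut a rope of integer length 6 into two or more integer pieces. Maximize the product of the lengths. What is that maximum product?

Let P[k] be the best product for length k (with at least one cut). For each first piece i, the rest contributes max(k−i, P[k−i]).
P[2] = 1×max(1,0) = 1×1 = 1
P[3] = max(1×2, 2×1) = 2
P[4] = max(1×3, 2×2, 3×1) = 4
P[5] = max(1×4, 2×3, 3×2, 4×1) = 6
P[6] = max(1×6, 2×4, 3×3, 4×2, 5×1) = 9
One optimal split: 3 + 3; product 3×3 = 9.

9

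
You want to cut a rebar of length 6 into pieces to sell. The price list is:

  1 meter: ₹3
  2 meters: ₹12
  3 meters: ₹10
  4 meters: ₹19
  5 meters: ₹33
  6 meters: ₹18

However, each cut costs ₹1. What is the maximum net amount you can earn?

35

Consider every possible first cut. net[k] is the best of p[i]+net[k−i] over all sellable i≤k, charging 1 whenever i<k.
net[1] = 3
net[2] = max(3+3-1, 12+0) = 12
net[3] = max(3+12-1, 12+3-1, 10+0) = 14
net[4] = max(3+14-1, 12+12-1, 10+3-1, 19+0) = 23
net[5] = max(3+23-1, 12+14-1, 10+12-1, 19+3-1, 33+0) = 33
net[6] = max(3+33-1, 12+23-1, 10+14-1, 19+12-1, 33+3-1, 18+0) = 35
One optimal plan: pieces 5 + 1 (1 cut) → ₹36 − ₹1 = ₹35.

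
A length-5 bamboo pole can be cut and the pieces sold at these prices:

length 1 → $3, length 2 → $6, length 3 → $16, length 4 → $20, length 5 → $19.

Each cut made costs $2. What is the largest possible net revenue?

Let v[k] be the best obtainable value from length k. For each k, try every first piece i and keep the best of price[i] + v[k−i] minus the 2 cut fee when i<k.
v[1] = 3
v[2] = max(3+3-2, 6+0) = 6
v[3] = max(3+6-2, 6+3-2, 16+0) = 16
v[4] = max(3+16-2, 6+6-2, 16+3-2, 20+0) = 20
v[5] = max(3+20-2, 6+16-2, 16+6-2, 20+3-2, 19+0) = 21
One optimal plan: pieces 4 + 1 (1 cut) → $23 − $2 = $21.

21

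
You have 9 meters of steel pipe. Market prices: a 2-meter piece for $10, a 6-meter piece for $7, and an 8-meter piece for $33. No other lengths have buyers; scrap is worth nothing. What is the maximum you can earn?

40

Consider every possible first cut. f[k] is the best of p[i]+f[k−i] over all sellable i≤k.
f[1] = 0
f[2] = 10
f[3] = 10
f[4] = 20  (first piece 2, then f[2]=10)
f[5] = 20
f[6] = max(10+20, 7+0) = 30
f[7] = max(10+20, 7+0) = 30
f[8] = max(10+30, 7+10, 33+0) = 40
f[9] = max(10+30, 7+10, 33+0) = 40
One optimal cutting: pieces 2 + 2 + 2 + 2 with 1 meter of scrap → $40.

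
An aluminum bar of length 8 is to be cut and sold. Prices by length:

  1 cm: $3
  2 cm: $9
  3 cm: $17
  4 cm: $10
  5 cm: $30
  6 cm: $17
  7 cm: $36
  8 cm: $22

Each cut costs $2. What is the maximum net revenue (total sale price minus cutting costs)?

Build net[k] bottom-up: net[k] = max over allowed piece i of (p[i] + net[k−i]) − 2 per cut.
net[1] = 3
net[2] = max(3+3-2, 9+0) = 9
net[3] = max(3+9-2, 9+3-2, 17+0) = 17
net[4] = max(3+17-2, 9+9-2, 17+3-2, 10+0) = 18
net[5] = max(3+18-2, 9+17-2, 17+9-2, 10+3-2, 30+0) = 30
net[6] = max(3+30-2, 9+18-2, 17+17-2, 10+9-2, 30+3-2, 17+0) = 32
net[7] = max(3+32-2, 9+30-2, 17+18-2, …, 17+3-2, 36+0) = 37
net[8] = max(3+37-2, 9+32-2, 17+30-2, …, 36+3-2, 22+0) = 45
One optimal plan: pieces 5 + 3 (1 cut) → $47 − $2 = $45.

45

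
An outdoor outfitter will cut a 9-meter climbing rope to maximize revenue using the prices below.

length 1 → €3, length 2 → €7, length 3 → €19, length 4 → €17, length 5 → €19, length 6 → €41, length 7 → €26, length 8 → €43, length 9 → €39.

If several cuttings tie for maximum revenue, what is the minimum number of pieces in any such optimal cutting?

2

Let r[k] be the best obtainable value from length k. For each k, try every first piece i and keep the best of price[i] + r[k−i].
r[1] = 3
r[2] = 7
r[3] = 19
r[4] = 22  (first piece 1, then r[3]=19)
r[5] = 26  (first piece 2, then r[3]=19)
r[6] = 41
r[7] = 44  (first piece 1, then r[6]=41)
r[8] = 48  (first piece 2, then r[6]=41)
r[9] = 60  (first piece 3, then r[6]=41)
Maximum revenue is €60.
Now minimize piece count subject to staying optimal: for each k, pieces[k] = 1 + min over i with p[i]+r[k−i]=r[k] of pieces[k−i].
pieces[6] = 1
pieces[7] = 2
pieces[8] = 2
pieces[9] = 2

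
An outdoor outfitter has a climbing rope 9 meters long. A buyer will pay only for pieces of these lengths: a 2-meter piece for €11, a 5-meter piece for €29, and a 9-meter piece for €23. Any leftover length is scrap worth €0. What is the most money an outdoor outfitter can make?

Consider every possible first cut. f[k] is the best of p[i]+f[k−i] over all sellable i≤k.
f[1] = 0
f[2] = 11
f[3] = 11
f[4] = 22  (first piece 2, then f[2]=11)
f[5] = max(11+11, 29+0) = 29
f[6] = max(11+22, 29+0) = 33
f[7] = max(11+29, 29+11) = 40
f[8] = max(11+33, 29+11) = 44
f[9] = max(11+40, 29+22, 23+0) = 51
One optimal cutting: 5 + 2 + 2 → €51.

51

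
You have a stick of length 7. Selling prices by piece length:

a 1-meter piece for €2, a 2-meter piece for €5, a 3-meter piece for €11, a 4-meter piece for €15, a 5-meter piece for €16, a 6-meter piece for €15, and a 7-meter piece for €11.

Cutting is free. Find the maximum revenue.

Consider every possible first cut. best[k] is the best of p[i]+best[k−i] over all sellable i≤k.
best[1] = 2
best[2] = 5
best[3] = 11
best[4] = 15
best[5] = 17  (first piece 1, then best[4]=15)
best[6] = 22  (first piece 3, then best[3]=11)
best[7] = 26  (first piece 3, then best[4]=15)
One optimal cutting: 4 + 3 → €15 + €11 = €26.

26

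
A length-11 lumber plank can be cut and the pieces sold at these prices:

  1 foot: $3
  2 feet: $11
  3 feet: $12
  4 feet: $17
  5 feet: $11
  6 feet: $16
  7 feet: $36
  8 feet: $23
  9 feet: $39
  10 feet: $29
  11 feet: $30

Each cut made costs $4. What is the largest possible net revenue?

Build r[k] bottom-up: r[k] = max over allowed piece i of (p[i] + r[k−i]) − 4 per cut.
r[1] = 3
r[2] = 11
r[3] = 12
r[4] = 18  (first piece 2, then r[2]=11)
r[5] = 19  (first piece 2, then r[3]=12)
r[6] = 25  (first piece 2, then r[4]=18)
r[7] = 36
r[8] = 35  (first piece 1, then r[7]=36)
r[9] = 43  (first piece 2, then r[7]=36)
r[10] = 44  (first piece 3, then r[7]=36)
r[11] = 50  (first piece 2, then r[9]=43)
One optimal plan: pieces 7 + 2 + 2 (2 cuts) → $58 − $8 = $50.

50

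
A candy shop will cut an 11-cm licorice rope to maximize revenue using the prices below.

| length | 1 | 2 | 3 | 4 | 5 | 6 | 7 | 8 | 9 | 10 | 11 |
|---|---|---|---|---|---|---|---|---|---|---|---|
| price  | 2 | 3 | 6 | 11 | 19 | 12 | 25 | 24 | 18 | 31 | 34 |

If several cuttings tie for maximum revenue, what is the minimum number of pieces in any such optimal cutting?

Let r[k] be the best obtainable value from length k. For each k, try every first piece i and keep the best of price[i] + r[k−i].
r[1] = 2
r[2] = max(2+2, 3+0) = 4
r[3] = max(2+4, 3+2, 6+0) = 6
r[4] = max(2+6, 3+4, 6+2, 11+0) = 11
r[5] = max(2+11, 3+6, 6+4, 11+2, 19+0) = 19
r[6] = max(2+19, 3+11, 6+6, 11+4, 19+2, 12+0) = 21
r[7] = max(2+21, 3+19, 6+11, …, 12+2, 25+0) = 25
r[8] = max(2+25, 3+21, 6+19, …, 25+2, 24+0) = 27
r[9] = max(2+27, 3+25, 6+21, …, 24+2, 18+0) = 30
r[10] = max(2+30, 3+27, 6+25, …, 18+2, 31+0) = 38
r[11] = max(2+38, 3+30, 6+27, …, 31+2, 34+0) = 40
Maximum revenue is ¢40.
Now minimize piece count subject to staying optimal: for each k, pieces[k] = 1 + min over i with p[i]+r[k−i]=r[k] of pieces[k−i].
pieces[8] = 2
pieces[9] = 2
pieces[10] = 2
pieces[11] = 3

3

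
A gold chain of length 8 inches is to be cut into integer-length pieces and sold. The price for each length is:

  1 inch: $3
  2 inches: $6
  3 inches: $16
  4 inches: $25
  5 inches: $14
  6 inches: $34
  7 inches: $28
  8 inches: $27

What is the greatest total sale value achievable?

50

Build v[k] bottom-up: v[k] = max over allowed piece i of (p[i] + v[k−i]).
v[1] = 3
v[2] = 6  (first piece 1, then v[1]=3)
v[3] = 16
v[4] = 25
v[5] = 28  (first piece 1, then v[4]=25)
v[6] = 34
v[7] = 41  (first piece 3, then v[4]=25)
v[8] = 50  (first piece 4, then v[4]=25)
One optimal cutting: 4 + 4 → $25 + $25 = $50.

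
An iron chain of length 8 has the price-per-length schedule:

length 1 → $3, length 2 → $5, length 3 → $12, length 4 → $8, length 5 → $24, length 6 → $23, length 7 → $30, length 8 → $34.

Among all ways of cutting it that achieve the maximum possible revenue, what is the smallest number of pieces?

2

Build r[k] bottom-up: r[k] = max over allowed piece i of (p[i] + r[k−i]).
r[1] = 3
r[2] = 6  (first piece 1, then r[1]=3)
r[3] = 12
r[4] = 15  (first piece 1, then r[3]=12)
r[5] = 24
r[6] = 27  (first piece 1, then r[5]=24)
r[7] = 30  (first piece 1, then r[6]=27)
r[8] = 36  (first piece 3, then r[5]=24)
Maximum revenue is $36.
Now minimize piece count subject to staying optimal: for each k, pieces[k] = 1 + min over i with p[i]+r[k−i]=r[k] of pieces[k−i].
pieces[5] = 1
pieces[6] = 2
pieces[7] = 1
pieces[8] = 2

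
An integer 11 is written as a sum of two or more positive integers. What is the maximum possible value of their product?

54

Fill m[k] for k=2..11: at each k try every first piece i and multiply by the better of (k−i) uncut or m[k−i].
m[2] = 1·max(1,0) = 1·1 = 1
m[3] = max(1·2, 2·1) = 2
m[4] = max(1·3, 2·2, 3·1) = 4
m[5] = max(1·4, 2·3, 3·2, 4·1) = 6
m[6] = max(1·6, 2·4, 3·3, 4·2, 5·1) = 9
m[7] = max(1·9, 2·6, 3·4, 4·3, 5·2, 6·1) = 12
m[8] = max(1·12, 2·9, 3·6, …, 6·2, 7·1) = 18
m[9] = max(1·18, 2·12, 3·9, …, 7·2, 8·1) = 27
m[10] = max(1·27, 2·18, 3·12, …, 8·2, 9·1) = 36
m[11] = max(1·36, 2·27, 3·18, …, 9·2, 10·1) = 54
One optimal split: 3 + 3 + 3 + 2; product 3·3·3·2 = 54.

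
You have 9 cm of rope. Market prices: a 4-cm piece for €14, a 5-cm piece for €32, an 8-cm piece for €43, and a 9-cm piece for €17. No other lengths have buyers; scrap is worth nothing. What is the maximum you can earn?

Consider every possible first cut. best[k] is the best of p[i]+best[k−i] over all sellable i≤k.
best[1] = 0
best[2] = 0
best[3] = 0
best[4] = 14
best[5] = max(14+0, 32+0) = 32
best[6] = max(14+0, 32+0) = 32
best[7] = max(14+0, 32+0) = 32
best[8] = max(14+14, 32+0, 43+0) = 43
best[9] = max(14+32, 32+14, 43+0, 17+0) = 46
One optimal cutting: 5 + 4 → €46.

46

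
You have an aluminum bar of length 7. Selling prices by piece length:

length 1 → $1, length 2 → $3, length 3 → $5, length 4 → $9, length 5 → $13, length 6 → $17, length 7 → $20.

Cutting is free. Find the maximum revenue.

20

Build r[k] bottom-up: r[k] = max over allowed piece i of (p[i] + r[k−i]).
r[1] = 1
r[2] = max(1+1, 3+0) = 3
r[3] = max(1+3, 3+1, 5+0) = 5
r[4] = max(1+5, 3+3, 5+1, 9+0) = 9
r[5] = max(1+9, 3+5, 5+3, 9+1, 13+0) = 13
r[6] = max(1+13, 3+9, 5+5, 9+3, 13+1, 17+0) = 17
r[7] = max(1+17, 3+13, 5+9, …, 17+1, 20+0) = 20
Best is to sell the whole 7-cm piece uncut for $20.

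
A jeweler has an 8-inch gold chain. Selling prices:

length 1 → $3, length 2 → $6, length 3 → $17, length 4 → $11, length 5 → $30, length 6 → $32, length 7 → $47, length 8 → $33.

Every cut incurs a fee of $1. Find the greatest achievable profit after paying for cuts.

49

Consider every possible first cut. v[k] is the best of p[i]+v[k−i] over all sellable i≤k, charging 1 whenever i<k.
v[1] = 3
v[2] = max(3+3-1, 6+0) = 6
v[3] = max(3+6-1, 6+3-1, 17+0) = 17
v[4] = max(3+17-1, 6+6-1, 17+3-1, 11+0) = 19
v[5] = max(3+19-1, 6+17-1, 17+6-1, 11+3-1, 30+0) = 30
v[6] = max(3+30-1, 6+19-1, 17+17-1, 11+6-1, 30+3-1, 32+0) = 33
v[7] = max(3+33-1, 6+30-1, 17+19-1, …, 32+3-1, 47+0) = 47
v[8] = max(3+47-1, 6+33-1, 17+30-1, …, 47+3-1, 33+0) = 49
One optimal plan: pieces 7 + 1 (1 cut) → $50 − $1 = $49.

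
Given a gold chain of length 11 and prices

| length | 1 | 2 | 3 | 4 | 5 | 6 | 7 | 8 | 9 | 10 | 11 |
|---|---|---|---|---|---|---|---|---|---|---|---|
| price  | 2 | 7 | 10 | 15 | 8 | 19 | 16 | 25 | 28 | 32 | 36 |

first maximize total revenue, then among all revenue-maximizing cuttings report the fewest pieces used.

3

Let r[k] be the best obtainable value from length k. For each k, try every first piece i and keep the best of price[i] + r[k−i].
r[1] = 2
r[2] = 7
r[3] = 10
r[4] = 15
r[5] = 17  (first piece 1, then r[4]=15)
r[6] = 22  (first piece 2, then r[4]=15)
r[7] = 25  (first piece 3, then r[4]=15)
r[8] = 30  (first piece 4, then r[4]=15)
r[9] = 32  (first piece 1, then r[8]=30)
r[10] = 37  (first piece 2, then r[8]=30)
r[11] = 40  (first piece 3, then r[8]=30)
Maximum revenue is $40.
Now minimize piece count subject to staying optimal: for each k, pieces[k] = 1 + min over i with p[i]+r[k−i]=r[k] of pieces[k−i].
pieces[8] = 2
pieces[9] = 3
pieces[10] = 3
pieces[11] = 3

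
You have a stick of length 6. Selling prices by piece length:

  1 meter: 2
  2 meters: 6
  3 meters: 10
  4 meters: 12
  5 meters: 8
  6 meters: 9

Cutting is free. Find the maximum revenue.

Consider every possible first cut. best[k] is the best of p[i]+best[k−i] over all sellable i≤k.
best[1] = 2
best[2] = 6
best[3] = 10
best[4] = 12  (first piece 1, then best[3]=10)
best[5] = 16  (first piece 2, then best[3]=10)
best[6] = 20  (first piece 3, then best[3]=10)
One optimal cutting: 3 + 3 → 10 + 10 = 20.

20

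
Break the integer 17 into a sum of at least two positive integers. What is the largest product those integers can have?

Fill P[k] for k=2..17: at each k try every first piece i and multiply by the better of (k−i) uncut or P[k−i].
P[2] = 1·max(1,0) = 1·1 = 1
P[3] = max(1·2, 2·1) = 2
P[4] = max(1·3, 2·2, 3·1) = 4
P[5] = max(1·4, 2·3, 3·2, 4·1) = 6
P[6] = max(1·6, 2·4, 3·3, 4·2, 5·1) = 9
P[7] = max(1·9, 2·6, 3·4, 4·3, 5·2, 6·1) = 12
P[8] = max(1·12, 2·9, 3·6, …, 6·2, 7·1) = 18
P[9] = max(1·18, 2·12, 3·9, …, 7·2, 8·1) = 27
P[10] = max(1·27, 2·18, 3·12, …, 8·2, 9·1) = 36
P[11] = max(1·36, 2·27, 3·18, …, 9·2, 10·1) = 54
P[12] = max(1·54, 2·36, 3·27, …, 10·2, 11·1) = 81
P[13] = max(1·81, 2·54, 3·36, …, 11·2, 12·1) = 108
P[14] = max(1·108, 2·81, 3·54, …, 12·2, 13·1) = 162
P[15] = max(1·162, 2·108, 3·81, …, 13·2, 14·1) = 243
P[16] = max(1·243, 2·162, 3·108, …, 14·2, 15·1) = 324
P[17] = max(1·324, 2·243, 3·162, …, 15·2, 16·1) = 486
One optimal split: 3 + 3 + 3 + 3 + 3 + 2; product 3·3·3·3·3·2 = 486.

486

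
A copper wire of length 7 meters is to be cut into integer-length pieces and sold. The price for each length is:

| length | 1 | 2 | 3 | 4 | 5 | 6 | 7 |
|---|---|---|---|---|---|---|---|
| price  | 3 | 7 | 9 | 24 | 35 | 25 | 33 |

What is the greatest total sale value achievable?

42

Let r[k] be the best obtainable value from length k. For each k, try every first piece i and keep the best of price[i] + r[k−i].
r[1] = 3
r[2] = max(3+3, 7+0) = 7
r[3] = max(3+7, 7+3, 9+0) = 10
r[4] = max(3+10, 7+7, 9+3, 24+0) = 24
r[5] = max(3+24, 7+10, 9+7, 24+3, 35+0) = 35
r[6] = max(3+35, 7+24, 9+10, 24+7, 35+3, 25+0) = 38
r[7] = max(3+38, 7+35, 9+24, …, 25+3, 33+0) = 42
One optimal cutting: 5 + 2 → €35 + €7 = €42.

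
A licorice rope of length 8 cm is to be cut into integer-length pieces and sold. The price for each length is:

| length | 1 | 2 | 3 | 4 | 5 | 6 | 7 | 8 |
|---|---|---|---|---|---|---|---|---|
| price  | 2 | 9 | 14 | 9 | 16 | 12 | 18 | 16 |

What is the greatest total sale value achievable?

37

Let R[k] be the best obtainable value from length k. For each k, try every first piece i and keep the best of price[i] + R[k−i].
R[1] = 2
R[2] = max(2+2, 9+0) = 9
R[3] = max(2+9, 9+2, 14+0) = 14
R[4] = max(2+14, 9+9, 14+2, 9+0) = 18
R[5] = max(2+18, 9+14, 14+9, 9+2, 16+0) = 23
R[6] = max(2+23, 9+18, 14+14, 9+9, 16+2, 12+0) = 28
R[7] = max(2+28, 9+23, 14+18, …, 12+2, 18+0) = 32
R[8] = max(2+32, 9+28, 14+23, …, 18+2, 16+0) = 37
One optimal cutting: 3 + 3 + 2 → ¢14 + ¢14 + ¢9 = ¢37.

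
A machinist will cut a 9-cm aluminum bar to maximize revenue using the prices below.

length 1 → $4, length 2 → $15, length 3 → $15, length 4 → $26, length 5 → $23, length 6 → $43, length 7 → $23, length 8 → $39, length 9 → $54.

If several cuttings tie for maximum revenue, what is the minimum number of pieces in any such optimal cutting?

Consider every possible first cut. r[k] is the best of p[i]+r[k−i] over all sellable i≤k.
r[1] = 4
r[2] = 15
r[3] = 19  (first piece 1, then r[2]=15)
r[4] = 30  (first piece 2, then r[2]=15)
r[5] = 34  (first piece 1, then r[4]=30)
r[6] = 45  (first piece 2, then r[4]=30)
r[7] = 49  (first piece 1, then r[6]=45)
r[8] = 60  (first piece 2, then r[6]=45)
r[9] = 64  (first piece 1, then r[8]=60)
Maximum revenue is $64.
Now minimize piece count subject to staying optimal: for each k, pieces[k] = 1 + min over i with p[i]+r[k−i]=r[k] of pieces[k−i].
pieces[6] = 3
pieces[7] = 4
pieces[8] = 4
pieces[9] = 5

5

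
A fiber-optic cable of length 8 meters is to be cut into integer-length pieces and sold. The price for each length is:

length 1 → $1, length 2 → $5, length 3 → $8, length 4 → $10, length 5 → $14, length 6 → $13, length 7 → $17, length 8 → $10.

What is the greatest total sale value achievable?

Let v[k] be the best obtainable value from length k. For each k, try every first piece i and keep the best of price[i] + v[k−i].
v[1] = 1
v[2] = 5
v[3] = 8
v[4] = 10  (first piece 2, then v[2]=5)
v[5] = 14
v[6] = 16  (first piece 3, then v[3]=8)
v[7] = 19  (first piece 2, then v[5]=14)
v[8] = 22  (first piece 3, then v[5]=14)
One optimal cutting: 5 + 3 → $14 + $8 = $22.

22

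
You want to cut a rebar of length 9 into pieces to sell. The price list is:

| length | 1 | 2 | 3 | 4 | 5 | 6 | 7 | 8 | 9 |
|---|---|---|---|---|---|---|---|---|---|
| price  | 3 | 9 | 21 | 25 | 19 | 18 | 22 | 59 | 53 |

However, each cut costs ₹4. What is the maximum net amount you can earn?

58

Let v[k] be the best obtainable value from length k. For each k, try every first piece i and keep the best of price[i] + v[k−i] minus the 4 cut fee when i<k.
v[1] = 3
v[2] = 9
v[3] = 21
v[4] = 25
v[5] = 26  (first piece 2, then v[3]=21)
v[6] = 38  (first piece 3, then v[3]=21)
v[7] = 42  (first piece 3, then v[4]=25)
v[8] = 59
v[9] = 58  (first piece 1, then v[8]=59)
One optimal plan: pieces 8 + 1 (1 cut) → ₹62 − ₹4 = ₹58.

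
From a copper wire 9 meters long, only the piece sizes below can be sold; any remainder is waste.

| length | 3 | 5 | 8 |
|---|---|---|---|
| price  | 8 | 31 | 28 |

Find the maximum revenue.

Build f[k] bottom-up: f[k] = max over allowed piece i of (p[i] + f[k−i]).
f[1] = 0
f[2] = 0
f[3] = 8
f[4] = 8
f[5] = 31
f[6] = 31
f[7] = 31
f[8] = 39  (first piece 3, then f[5]=31)
f[9] = 39
One optimal cutting: pieces 5 + 3 with 1 meter of scrap → €39.

39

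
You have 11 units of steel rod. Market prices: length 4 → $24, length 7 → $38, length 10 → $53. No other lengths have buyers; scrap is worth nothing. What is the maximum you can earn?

62

Build f[k] bottom-up: f[k] = max over allowed piece i of (p[i] + f[k−i]).
f[1] = 0
f[2] = 0
f[3] = 0
f[4] = 24
f[5] = 24
f[6] = 24
f[7] = max(24+0, 38+0) = 38
f[8] = max(24+24, 38+0) = 48
f[9] = max(24+24, 38+0) = 48
f[10] = max(24+24, 38+0, 53+0) = 53
f[11] = max(24+38, 38+24, 53+0) = 62
One optimal cutting: 7 + 4 → $62.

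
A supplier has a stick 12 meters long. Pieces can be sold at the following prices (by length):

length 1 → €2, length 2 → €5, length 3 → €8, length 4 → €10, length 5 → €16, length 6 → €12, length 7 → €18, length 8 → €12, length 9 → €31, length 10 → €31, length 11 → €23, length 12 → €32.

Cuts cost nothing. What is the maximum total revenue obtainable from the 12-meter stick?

39

Build v[k] bottom-up: v[k] = max over allowed piece i of (p[i] + v[k−i]).
v[1] = 2
v[2] = 5
v[3] = 8
v[4] = 10  (first piece 1, then v[3]=8)
v[5] = 16
v[6] = 18  (first piece 1, then v[5]=16)
v[7] = 21  (first piece 2, then v[5]=16)
v[8] = 24  (first piece 3, then v[5]=16)
v[9] = 31
v[10] = 33  (first piece 1, then v[9]=31)
v[11] = 36  (first piece 2, then v[9]=31)
v[12] = 39  (first piece 3, then v[9]=31)
One optimal cutting: 9 + 3 → €31 + €8 = €39.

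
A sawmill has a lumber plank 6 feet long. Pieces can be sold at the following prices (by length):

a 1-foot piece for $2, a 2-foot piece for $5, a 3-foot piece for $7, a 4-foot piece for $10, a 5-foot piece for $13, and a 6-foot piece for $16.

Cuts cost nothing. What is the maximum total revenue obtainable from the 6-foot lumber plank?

Let R[k] be the best obtainable value from length k. For each k, try every first piece i and keep the best of price[i] + R[k−i].
R[1] = 2
R[2] = max(2+2, 5+0) = 5
R[3] = max(2+5, 5+2, 7+0) = 7
R[4] = max(2+7, 5+5, 7+2, 10+0) = 10
R[5] = max(2+10, 5+7, 7+5, 10+2, 13+0) = 13
R[6] = max(2+13, 5+10, 7+7, 10+5, 13+2, 16+0) = 16
Best is to sell the whole 6-foot piece uncut for $16.

16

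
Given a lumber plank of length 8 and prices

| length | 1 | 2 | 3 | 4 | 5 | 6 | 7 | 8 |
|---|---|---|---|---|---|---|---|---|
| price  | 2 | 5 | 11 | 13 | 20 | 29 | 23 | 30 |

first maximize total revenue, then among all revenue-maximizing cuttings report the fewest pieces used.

2

Consider every possible first cut. r[k] is the best of p[i]+r[k−i] over all sellable i≤k.
r[1] = 2
r[2] = 5
r[3] = 11
r[4] = 13  (first piece 1, then r[3]=11)
r[5] = 20
r[6] = 29
r[7] = 31  (first piece 1, then r[6]=29)
r[8] = 34  (first piece 2, then r[6]=29)
Maximum revenue is $34.
Now minimize piece count subject to staying optimal: for each k, pieces[k] = 1 + min over i with p[i]+r[k−i]=r[k] of pieces[k−i].
pieces[5] = 1
pieces[6] = 1
pieces[7] = 2
pieces[8] = 2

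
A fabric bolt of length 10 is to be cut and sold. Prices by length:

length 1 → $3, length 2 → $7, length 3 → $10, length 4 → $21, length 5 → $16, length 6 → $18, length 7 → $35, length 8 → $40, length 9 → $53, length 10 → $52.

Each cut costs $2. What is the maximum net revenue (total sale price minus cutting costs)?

Build r[k] bottom-up: r[k] = max over allowed piece i of (p[i] + r[k−i]) − 2 per cut.
r[1] = 3
r[2] = max(3+3-2, 7+0) = 7
r[3] = max(3+7-2, 7+3-2, 10+0) = 10
r[4] = max(3+10-2, 7+7-2, 10+3-2, 21+0) = 21
r[5] = max(3+21-2, 7+10-2, 10+7-2, 21+3-2, 16+0) = 22
r[6] = max(3+22-2, 7+21-2, 10+10-2, 21+7-2, 16+3-2, 18+0) = 26
r[7] = max(3+26-2, 7+22-2, 10+21-2, …, 18+3-2, 35+0) = 35
r[8] = max(3+35-2, 7+26-2, 10+22-2, …, 35+3-2, 40+0) = 40
r[9] = max(3+40-2, 7+35-2, 10+26-2, …, 40+3-2, 53+0) = 53
r[10] = max(3+53-2, 7+40-2, 10+35-2, …, 53+3-2, 52+0) = 54
One optimal plan: pieces 9 + 1 (1 cut) → $56 − $2 = $54.

54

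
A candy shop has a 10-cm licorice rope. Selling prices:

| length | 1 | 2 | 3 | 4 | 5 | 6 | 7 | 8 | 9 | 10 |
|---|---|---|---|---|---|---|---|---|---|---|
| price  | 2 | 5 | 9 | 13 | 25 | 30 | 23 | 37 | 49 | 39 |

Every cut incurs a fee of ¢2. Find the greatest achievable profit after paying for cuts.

Build v[k] bottom-up: v[k] = max over allowed piece i of (p[i] + v[k−i]) − 2 per cut.
v[1] = 2
v[2] = 5
v[3] = 9
v[4] = 13
v[5] = 25
v[6] = 30
v[7] = 30  (first piece 1, then v[6]=30)
v[8] = 37
v[9] = 49
v[10] = 49  (first piece 1, then v[9]=49)
One optimal plan: pieces 9 + 1 (1 cut) → ¢51 − ¢2 = ¢49.

49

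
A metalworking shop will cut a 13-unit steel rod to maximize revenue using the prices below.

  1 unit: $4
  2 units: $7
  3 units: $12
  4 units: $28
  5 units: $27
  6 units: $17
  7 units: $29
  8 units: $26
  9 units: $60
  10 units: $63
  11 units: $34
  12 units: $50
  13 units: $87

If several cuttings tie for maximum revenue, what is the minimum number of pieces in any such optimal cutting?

Let r[k] be the best obtainable value from length k. For each k, try every first piece i and keep the best of price[i] + r[k−i].
r[1] = 4
r[2] = max(4+4, 7+0) = 8
r[3] = max(4+8, 7+4, 12+0) = 12
r[4] = max(4+12, 7+8, 12+4, 28+0) = 28
r[5] = max(4+28, 7+12, 12+8, 28+4, 27+0) = 32
r[6] = max(4+32, 7+28, 12+12, 28+8, 27+4, 17+0) = 36
r[7] = max(4+36, 7+32, 12+28, …, 17+4, 29+0) = 40
r[8] = max(4+40, 7+36, 12+32, …, 29+4, 26+0) = 56
r[9] = max(4+56, 7+40, 12+36, …, 26+4, 60+0) = 60
r[10] = max(4+60, 7+56, 12+40, …, 60+4, 63+0) = 64
r[11] = max(4+64, 7+60, 12+56, …, 63+4, 34+0) = 68
r[12] = max(4+68, 7+64, 12+60, …, 34+4, 50+0) = 84
r[13] = max(4+84, 7+68, 12+64, …, 50+4, 87+0) = 88
Maximum revenue is $88.
Now minimize piece count subject to staying optimal: for each k, pieces[k] = 1 + min over i with p[i]+r[k−i]=r[k] of pieces[k−i].
pieces[10] = 2
pieces[11] = 3
pieces[12] = 3
pieces[13] = 2

2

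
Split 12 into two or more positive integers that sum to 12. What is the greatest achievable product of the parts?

Define m[k] = max over 1≤i<k of i · max(k−i, m[k−i]); the inner max lets the remainder stay uncut if that's better.
m[2] = 1×max(1,0) = 1×1 = 1
m[3] = max(1×2, 2×1) = 2
m[4] = max(1×3, 2×2, 3×1) = 4
m[5] = max(1×4, 2×3, 3×2, 4×1) = 6
m[6] = max(1×6, 2×4, 3×3, 4×2, 5×1) = 9
m[7] = max(1×9, 2×6, 3×4, 4×3, 5×2, 6×1) = 12
m[8] = max(1×12, 2×9, 3×6, …, 6×2, 7×1) = 18
m[9] = max(1×18, 2×12, 3×9, …, 7×2, 8×1) = 27
m[10] = max(1×27, 2×18, 3×12, …, 8×2, 9×1) = 36
m[11] = max(1×36, 2×27, 3×18, …, 9×2, 10×1) = 54
m[12] = max(1×54, 2×36, 3×27, …, 10×2, 11×1) = 81
One optimal split: 3 + 3 + 3 + 3; product 3×3×3×3 = 81.

81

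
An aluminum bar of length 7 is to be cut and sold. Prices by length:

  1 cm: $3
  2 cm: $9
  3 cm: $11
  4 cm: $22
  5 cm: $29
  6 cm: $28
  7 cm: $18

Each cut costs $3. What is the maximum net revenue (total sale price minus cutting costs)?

35

Consider every possible first cut. net[k] is the best of p[i]+net[k−i] over all sellable i≤k, charging 3 whenever i<k.
net[1] = 3
net[2] = 9
net[3] = 11
net[4] = 22
net[5] = 29
net[6] = 29  (first piece 1, then net[5]=29)
net[7] = 35  (first piece 2, then net[5]=29)
One optimal plan: pieces 5 + 2 (1 cut) → $38 − $3 = $35.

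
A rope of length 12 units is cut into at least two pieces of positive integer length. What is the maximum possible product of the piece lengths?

Fill f[k] for k=2..12: at each k try every first piece i and multiply by the better of (k−i) uncut or f[k−i].
f[2] = 1*max(1,0) = 1*1 = 1
f[3] = 1*max(2,1) = 1*2 = 2
f[4] = 2*max(2,1) = 2*2 = 4
f[5] = 2*max(3,2) = 2*3 = 6
f[6] = 3*max(3,2) = 3*3 = 9
f[7] = 2*max(5,6) = 2*6 = 12
f[8] = 2*max(6,9) = 2*9 = 18
f[9] = 3*max(6,9) = 3*9 = 27
f[10] = 2*max(8,18) = 2*18 = 36
f[11] = 2*max(9,27) = 2*27 = 54
f[12] = 3*max(9,27) = 3*27 = 81
One optimal split: 3 + 3 + 3 + 3; product 3*3*3*3 = 81.

81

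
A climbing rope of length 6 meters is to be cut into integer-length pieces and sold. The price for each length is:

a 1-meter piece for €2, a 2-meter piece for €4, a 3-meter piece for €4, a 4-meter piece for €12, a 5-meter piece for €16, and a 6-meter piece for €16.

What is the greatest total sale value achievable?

18

Consider every possible first cut. r[k] is the best of p[i]+r[k−i] over all sellable i≤k.
r[1] = 2
r[2] = 4  (first piece 1, then r[1]=2)
r[3] = 6  (first piece 1, then r[2]=4)
r[4] = 12
r[5] = 16
r[6] = 18  (first piece 1, then r[5]=16)
One optimal cutting: 5 + 1 → €16 + €2 = €18.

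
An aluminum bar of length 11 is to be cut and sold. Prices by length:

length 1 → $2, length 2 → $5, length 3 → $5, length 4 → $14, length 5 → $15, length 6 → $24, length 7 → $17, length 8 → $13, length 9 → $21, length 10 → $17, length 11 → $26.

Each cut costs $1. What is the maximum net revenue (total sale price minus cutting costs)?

Consider every possible first cut. r[k] is the best of p[i]+r[k−i] over all sellable i≤k, charging 1 whenever i<k.
r[1] = 2
r[2] = max(2+2-1, 5+0) = 5
r[3] = max(2+5-1, 5+2-1, 5+0) = 6
r[4] = max(2+6-1, 5+5-1, 5+2-1, 14+0) = 14
r[5] = max(2+14-1, 5+6-1, 5+5-1, 14+2-1, 15+0) = 15
r[6] = max(2+15-1, 5+14-1, 5+6-1, 14+5-1, 15+2-1, 24+0) = 24
r[7] = max(2+24-1, 5+15-1, 5+14-1, …, 24+2-1, 17+0) = 25
r[8] = max(2+25-1, 5+24-1, 5+15-1, …, 17+2-1, 13+0) = 28
r[9] = max(2+28-1, 5+25-1, 5+24-1, …, 13+2-1, 21+0) = 29
r[10] = max(2+29-1, 5+28-1, 5+25-1, …, 21+2-1, 17+0) = 37
r[11] = max(2+37-1, 5+29-1, 5+28-1, …, 17+2-1, 26+0) = 38
One optimal plan: pieces 6 + 4 + 1 (2 cuts) → $40 − $2 = $38.

38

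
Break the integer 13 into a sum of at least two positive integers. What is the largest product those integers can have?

Define P[k] = max over 1≤i<k of i · max(k−i, P[k−i]); the inner max lets the remainder stay uncut if that's better.
P[2] = 1*max(1,0) = 1*1 = 1
P[3] = 1*max(2,1) = 1*2 = 2
P[4] = 2*max(2,1) = 2*2 = 4
P[5] = 2*max(3,2) = 2*3 = 6
P[6] = 3*max(3,2) = 3*3 = 9
P[7] = 2*max(5,6) = 2*6 = 12
P[8] = 2*max(6,9) = 2*9 = 18
P[9] = 3*max(6,9) = 3*9 = 27
P[10] = 2*max(8,18) = 2*18 = 36
P[11] = 2*max(9,27) = 2*27 = 54
P[12] = 3*max(9,27) = 3*27 = 81
P[13] = 2*max(11,54) = 2*54 = 108
One optimal split: 3 + 3 + 3 + 2 + 2; product 3*3*3*2*2 = 108.

108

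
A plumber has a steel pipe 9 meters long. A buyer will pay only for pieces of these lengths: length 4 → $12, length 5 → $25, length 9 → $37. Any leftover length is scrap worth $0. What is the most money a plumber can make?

37

Build best[k] bottom-up: best[k] = max over allowed piece i of (p[i] + best[k−i]).
best[1] = 0
best[2] = 0
best[3] = 0
best[4] = 12
best[5] = 25
best[6] = 25
best[7] = 25
best[8] = 25
best[9] = 37  (first piece 4, then best[5]=25)
One optimal cutting: 5 + 4 → $37.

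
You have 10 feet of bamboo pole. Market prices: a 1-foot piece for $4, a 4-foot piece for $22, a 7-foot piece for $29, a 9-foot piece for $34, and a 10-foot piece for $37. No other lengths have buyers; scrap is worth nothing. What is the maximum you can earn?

Build r[k] bottom-up: r[k] = max over allowed piece i of (p[i] + r[k−i]).
r[1] = 4
r[2] = 8  (first piece 1, then r[1]=4)
r[3] = 12  (first piece 1, then r[2]=8)
r[4] = max(4+12, 22+0) = 22
r[5] = max(4+22, 22+4) = 26
r[6] = max(4+26, 22+8) = 30
r[7] = max(4+30, 22+12, 29+0) = 34
r[8] = max(4+34, 22+22, 29+4) = 44
r[9] = max(4+44, 22+26, 29+8, 34+0) = 48
r[10] = max(4+48, 22+30, 29+12, 34+4, 37+0) = 52
One optimal cutting: 4 + 4 + 1 + 1 → $52.

52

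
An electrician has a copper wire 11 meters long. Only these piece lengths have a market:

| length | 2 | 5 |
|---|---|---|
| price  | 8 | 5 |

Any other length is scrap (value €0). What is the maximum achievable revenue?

40

Let r[k] be the best obtainable value from length k. For each k, try every first piece i and keep the best of price[i] + r[k−i].
r[1] = 0
r[2] = 8
r[3] = 8
r[4] = 16  (first piece 2, then r[2]=8)
r[5] = max(8+8, 5+0) = 16
r[6] = max(8+16, 5+0) = 24
r[7] = max(8+16, 5+8) = 24
r[8] = max(8+24, 5+8) = 32
r[9] = max(8+24, 5+16) = 32
r[10] = max(8+32, 5+16) = 40
r[11] = max(8+32, 5+24) = 40
One optimal cutting: pieces 2 + 2 + 2 + 2 + 2 with 1 meter of scrap → €40.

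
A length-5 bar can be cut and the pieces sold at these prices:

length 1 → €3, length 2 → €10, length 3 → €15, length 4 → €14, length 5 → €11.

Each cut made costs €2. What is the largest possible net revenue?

Consider every possible first cut. v[k] is the best of p[i]+v[k−i] over all sellable i≤k, charging 2 whenever i<k.
v[1] = 3
v[2] = max(3+3-2, 10+0) = 10
v[3] = max(3+10-2, 10+3-2, 15+0) = 15
v[4] = max(3+15-2, 10+10-2, 15+3-2, 14+0) = 18
v[5] = max(3+18-2, 10+15-2, 15+10-2, 14+3-2, 11+0) = 23
One optimal plan: pieces 3 + 2 (1 cut) → €25 − €2 = €23.

23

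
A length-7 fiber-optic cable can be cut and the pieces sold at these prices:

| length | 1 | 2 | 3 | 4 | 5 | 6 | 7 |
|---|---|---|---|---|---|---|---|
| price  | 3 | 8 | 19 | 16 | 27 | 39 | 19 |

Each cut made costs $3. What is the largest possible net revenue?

Let r[k] be the best obtainable value from length k. For each k, try every first piece i and keep the best of price[i] + r[k−i] minus the 3 cut fee when i<k.
r[1] = 3
r[2] = 8
r[3] = 19
r[4] = 19  (first piece 1, then r[3]=19)
r[5] = 27
r[6] = 39
r[7] = 39  (first piece 1, then r[6]=39)
One optimal plan: pieces 6 + 1 (1 cut) → $42 − $3 = $39.

39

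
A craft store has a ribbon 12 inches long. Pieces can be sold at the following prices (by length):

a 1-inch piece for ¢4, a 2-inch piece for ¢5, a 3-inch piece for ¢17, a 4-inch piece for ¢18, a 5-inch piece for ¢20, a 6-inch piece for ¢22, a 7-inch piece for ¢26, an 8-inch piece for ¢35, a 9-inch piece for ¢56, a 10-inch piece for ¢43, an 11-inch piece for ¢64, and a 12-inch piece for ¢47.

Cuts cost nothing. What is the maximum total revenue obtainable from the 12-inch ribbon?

Consider every possible first cut. R[k] is the best of p[i]+R[k−i] over all sellable i≤k.
R[1] = 4
R[2] = 8  (first piece 1, then R[1]=4)
R[3] = 17
R[4] = 21  (first piece 1, then R[3]=17)
R[5] = 25  (first piece 1, then R[4]=21)
R[6] = 34  (first piece 3, then R[3]=17)
R[7] = 38  (first piece 1, then R[6]=34)
R[8] = 42  (first piece 1, then R[7]=38)
R[9] = 56
R[10] = 60  (first piece 1, then R[9]=56)
R[11] = 64  (first piece 1, then R[10]=60)
R[12] = 73  (first piece 3, then R[9]=56)
One optimal cutting: 9 + 3 → ¢56 + ¢17 = ¢73.

73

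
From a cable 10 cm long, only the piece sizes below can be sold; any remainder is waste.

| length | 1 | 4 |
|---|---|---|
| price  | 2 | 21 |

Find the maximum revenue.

46

Build r[k] bottom-up: r[k] = max over allowed piece i of (p[i] + r[k−i]).
r[1] = 2
r[2] = 4  (first piece 1, then r[1]=2)
r[3] = 6  (first piece 1, then r[2]=4)
r[4] = 21
r[5] = 23  (first piece 1, then r[4]=21)
r[6] = 25  (first piece 1, then r[5]=23)
r[7] = 27  (first piece 1, then r[6]=25)
r[8] = 42  (first piece 4, then r[4]=21)
r[9] = 44  (first piece 1, then r[8]=42)
r[10] = 46  (first piece 1, then r[9]=44)
One optimal cutting: 4 + 4 + 1 + 1 → $46.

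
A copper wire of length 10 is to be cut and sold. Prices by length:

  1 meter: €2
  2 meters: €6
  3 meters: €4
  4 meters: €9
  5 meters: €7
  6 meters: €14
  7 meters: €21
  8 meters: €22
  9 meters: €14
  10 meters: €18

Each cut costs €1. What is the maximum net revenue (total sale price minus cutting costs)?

27

Let r[k] be the best obtainable value from length k. For each k, try every first piece i and keep the best of price[i] + r[k−i] minus the 1 cut fee when i<k.
r[1] = 2
r[2] = 6
r[3] = 7  (first piece 1, then r[2]=6)
r[4] = 11  (first piece 2, then r[2]=6)
r[5] = 12  (first piece 1, then r[4]=11)
r[6] = 16  (first piece 2, then r[4]=11)
r[7] = 21
r[8] = 22  (first piece 1, then r[7]=21)
r[9] = 26  (first piece 2, then r[7]=21)
r[10] = 27  (first piece 1, then r[9]=26)
One optimal plan: pieces 7 + 2 + 1 (2 cuts) → €29 − €2 = €27.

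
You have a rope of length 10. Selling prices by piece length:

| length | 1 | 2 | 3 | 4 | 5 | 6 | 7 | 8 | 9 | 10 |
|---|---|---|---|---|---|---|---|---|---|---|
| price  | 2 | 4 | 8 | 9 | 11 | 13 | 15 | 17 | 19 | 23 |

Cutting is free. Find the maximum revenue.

26

Consider every possible first cut. v[k] is the best of p[i]+v[k−i] over all sellable i≤k.
v[1] = 2
v[2] = max(2+2, 4+0) = 4
v[3] = max(2+4, 4+2, 8+0) = 8
v[4] = max(2+8, 4+4, 8+2, 9+0) = 10
v[5] = max(2+10, 4+8, 8+4, 9+2, 11+0) = 12
v[6] = max(2+12, 4+10, 8+8, 9+4, 11+2, 13+0) = 16
v[7] = max(2+16, 4+12, 8+10, …, 13+2, 15+0) = 18
v[8] = max(2+18, 4+16, 8+12, …, 15+2, 17+0) = 20
v[9] = max(2+20, 4+18, 8+16, …, 17+2, 19+0) = 24
v[10] = max(2+24, 4+20, 8+18, …, 19+2, 23+0) = 26
One optimal cutting: 3 + 3 + 3 + 1 → $8 + $8 + $8 + $2 = $26.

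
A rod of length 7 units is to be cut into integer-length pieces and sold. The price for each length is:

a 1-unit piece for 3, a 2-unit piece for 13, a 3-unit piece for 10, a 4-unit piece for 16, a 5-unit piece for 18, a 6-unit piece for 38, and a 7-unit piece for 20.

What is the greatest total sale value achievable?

Build r[k] bottom-up: r[k] = max over allowed piece i of (p[i] + r[k−i]).
r[1] = 3
r[2] = 13
r[3] = 16  (first piece 1, then r[2]=13)
r[4] = 26  (first piece 2, then r[2]=13)
r[5] = 29  (first piece 1, then r[4]=26)
r[6] = 39  (first piece 2, then r[4]=26)
r[7] = 42  (first piece 1, then r[6]=39)
One optimal cutting: 2 + 2 + 2 + 1 → 13 + 13 + 13 + 3 = 42.

42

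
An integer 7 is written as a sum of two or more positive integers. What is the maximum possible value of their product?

12

Let g[k] be the best product for length k (with at least one cut). For each first piece i, the rest contributes max(k−i, g[k−i]).
g[2] = 1×max(1,0) = 1×1 = 1
g[3] = max(1×2, 2×1) = 2
g[4] = max(1×3, 2×2, 3×1) = 4
g[5] = max(1×4, 2×3, 3×2, 4×1) = 6
g[6] = max(1×6, 2×4, 3×3, 4×2, 5×1) = 9
g[7] = max(1×9, 2×6, 3×4, 4×3, 5×2, 6×1) = 12
One optimal split: 3 + 2 + 2; product 3×2×2 = 12.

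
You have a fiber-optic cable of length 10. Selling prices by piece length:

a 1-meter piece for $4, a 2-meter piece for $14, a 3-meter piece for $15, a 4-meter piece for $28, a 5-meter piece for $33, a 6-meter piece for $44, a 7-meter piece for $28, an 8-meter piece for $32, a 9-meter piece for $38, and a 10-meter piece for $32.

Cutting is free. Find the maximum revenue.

72

Let R[k] be the best obtainable value from length k. For each k, try every first piece i and keep the best of price[i] + R[k−i].
R[1] = 4
R[2] = 14
R[3] = 18  (first piece 1, then R[2]=14)
R[4] = 28  (first piece 2, then R[2]=14)
R[5] = 33
R[6] = 44
R[7] = 48  (first piece 1, then R[6]=44)
R[8] = 58  (first piece 2, then R[6]=44)
R[9] = 62  (first piece 1, then R[8]=58)
R[10] = 72  (first piece 2, then R[8]=58)
One optimal cutting: 6 + 2 + 2 → $44 + $14 + $14 = $72.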